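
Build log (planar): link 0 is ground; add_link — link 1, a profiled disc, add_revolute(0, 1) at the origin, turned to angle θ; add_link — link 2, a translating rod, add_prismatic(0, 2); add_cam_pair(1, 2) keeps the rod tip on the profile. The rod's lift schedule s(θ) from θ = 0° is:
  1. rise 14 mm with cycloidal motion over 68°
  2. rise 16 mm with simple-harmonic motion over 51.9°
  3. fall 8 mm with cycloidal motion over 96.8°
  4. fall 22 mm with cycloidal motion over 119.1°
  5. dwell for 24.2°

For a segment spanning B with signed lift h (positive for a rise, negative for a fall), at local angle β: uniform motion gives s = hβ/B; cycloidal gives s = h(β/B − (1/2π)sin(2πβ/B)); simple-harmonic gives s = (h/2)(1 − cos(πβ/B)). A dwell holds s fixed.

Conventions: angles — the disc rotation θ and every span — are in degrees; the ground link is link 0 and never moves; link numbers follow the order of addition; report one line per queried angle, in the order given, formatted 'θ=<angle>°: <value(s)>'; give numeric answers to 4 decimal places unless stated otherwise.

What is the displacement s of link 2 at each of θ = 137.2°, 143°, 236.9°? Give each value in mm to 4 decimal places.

seg 1 [0°–68°] cycloidal, h=14: full span → s += 14 → s = 14.0000
seg 2 [68°–119.9°] simple-harmonic, h=16: full span → s += 16 → s = 30.0000
seg 3 [119.9°–216.7°] cycloidal, h=-8: θ=137.2° here. β=17.3, B=96.8. -8·(0.1787 − sin(2π·0.1787)/(2π)) = -0.2821 → s = 29.7179
seg 3 [119.9°–216.7°] cycloidal, h=-8: θ=143° here. β=23.1, B=96.8. -8·(0.2386 − sin(2π·0.2386)/(2π)) = -0.6391 → s = 29.3609
seg 3 [119.9°–216.7°] cycloidal, h=-8: full span → s += -8 → s = 22.0000
seg 4 [216.7°–335.8°] cycloidal, h=-22: θ=236.9° here. β=20.2, B=119.1. -22·(0.1696 − sin(2π·0.1696)/(2π)) = -0.6672 → s = 21.3328

θ=137.2°: 29.7179
θ=143°: 29.3609
θ=236.9°: 21.3328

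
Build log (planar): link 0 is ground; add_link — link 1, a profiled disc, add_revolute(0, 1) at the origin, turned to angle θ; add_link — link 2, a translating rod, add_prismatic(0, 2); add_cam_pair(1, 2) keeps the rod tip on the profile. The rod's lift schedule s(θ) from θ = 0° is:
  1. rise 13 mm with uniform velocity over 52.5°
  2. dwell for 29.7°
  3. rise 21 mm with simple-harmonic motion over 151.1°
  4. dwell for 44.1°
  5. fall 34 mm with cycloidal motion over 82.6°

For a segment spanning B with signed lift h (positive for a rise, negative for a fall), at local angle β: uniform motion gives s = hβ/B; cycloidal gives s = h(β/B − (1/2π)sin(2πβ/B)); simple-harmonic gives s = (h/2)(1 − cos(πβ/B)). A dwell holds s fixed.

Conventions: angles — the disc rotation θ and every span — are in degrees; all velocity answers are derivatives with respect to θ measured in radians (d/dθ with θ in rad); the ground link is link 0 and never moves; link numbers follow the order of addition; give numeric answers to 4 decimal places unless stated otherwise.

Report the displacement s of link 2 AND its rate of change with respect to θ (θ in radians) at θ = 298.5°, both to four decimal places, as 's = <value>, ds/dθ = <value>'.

seg 1 [0°–52.5°] uniform, h=13: full span → s += 13 → s = 13.0000
seg 2 [52.5°–82.2°] dwell: s stays 13.0000
seg 3 [82.2°–233.3°] simple-harmonic, h=21: full span → s += 21 → s = 34.0000
seg 4 [233.3°–277.4°] dwell: s stays 34.0000
seg 5 [277.4°–360°] cycloidal, h=-34: θ=298.5° here. β=21.1, B=82.6. -34·(0.2554 − sin(2π·0.2554)/(2π)) = -3.2771 → s = 30.7229
velocity in seg [277.4°–360°] (cycloidal), θ in radians: β = 21.1° = 0.3683 rad, B = 82.6° = 1.4416 rad; ds/dθ = (h/B)(1 − cos(2πβ/B)) = ((-34)/1.4416)(1 − cos(2π·0.2554)) = -24.391359 mm/rad

s = 30.7229, ds/dθ = -24.3914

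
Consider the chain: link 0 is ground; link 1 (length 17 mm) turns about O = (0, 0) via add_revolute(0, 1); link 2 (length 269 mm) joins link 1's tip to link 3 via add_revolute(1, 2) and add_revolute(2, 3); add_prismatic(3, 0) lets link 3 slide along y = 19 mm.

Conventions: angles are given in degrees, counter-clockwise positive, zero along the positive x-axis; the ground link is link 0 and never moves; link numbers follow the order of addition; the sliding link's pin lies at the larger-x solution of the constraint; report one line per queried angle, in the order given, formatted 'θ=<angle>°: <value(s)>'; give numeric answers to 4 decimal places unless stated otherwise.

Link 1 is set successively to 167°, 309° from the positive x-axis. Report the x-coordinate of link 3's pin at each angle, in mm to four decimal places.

geometry: r = 17 mm, L = 269 mm, e = 19 mm
θ=167°: crank pin P = (r cos θ, r sin θ) = (-16.564291, 3.824168)
θ=167°: h = r sin θ − e = 3.824168 − 19 = -15.175832
θ=167°: x = r cos θ + √(L² − h²) = -16.564291 + 268.571581 = 252.007290
θ=309°: crank pin P = (r cos θ, r sin θ) = (10.698447, -13.211481)
θ=309°: h = r sin θ − e = -13.211481 − 19 = -32.211481
θ=309°: x = r cos θ + √(L² − h²) = 10.698447 + 267.064450 = 277.762897

θ=167°: 252.0073
θ=309°: 277.7629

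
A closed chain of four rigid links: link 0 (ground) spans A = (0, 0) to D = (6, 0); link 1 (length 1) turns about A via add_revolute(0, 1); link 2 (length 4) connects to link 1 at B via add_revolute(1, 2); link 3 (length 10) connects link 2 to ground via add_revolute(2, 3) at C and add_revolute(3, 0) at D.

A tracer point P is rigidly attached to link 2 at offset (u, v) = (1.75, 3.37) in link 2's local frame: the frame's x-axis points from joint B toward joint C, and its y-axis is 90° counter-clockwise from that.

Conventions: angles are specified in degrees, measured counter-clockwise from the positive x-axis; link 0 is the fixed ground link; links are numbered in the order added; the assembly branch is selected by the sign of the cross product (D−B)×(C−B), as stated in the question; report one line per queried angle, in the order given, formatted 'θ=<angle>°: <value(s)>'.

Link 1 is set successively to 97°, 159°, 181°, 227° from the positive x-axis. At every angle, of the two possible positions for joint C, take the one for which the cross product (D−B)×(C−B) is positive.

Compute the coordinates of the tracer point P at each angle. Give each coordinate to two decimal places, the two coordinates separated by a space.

A=(0,0), D=(6.00,0)
θ=97°: B = A + 1.00·(cos97°, sin97°) = (-0.1219, 0.9925)
θ=97°: |BD| = 6.2018
θ=97°: circle(B,4.00) ∩ circle(D,10.00): a=-3.6713, h=1.5879
θ=97°:   candidates: C₊=(-3.4917,3.1476) cross=9.848; C₋=(-4.0000,0.0127) cross=-9.848
θ=97°:   branch + wants cross > 0 → take C=(-3.4917,3.1476) (cross=9.848)
θ=97°: ex = (C−B)/|BC| = (-0.8425,0.5388); ey = (-0.5388,-0.8425)
θ=97°: P = B + 1.75·ex + 3.37·ey = (-3.4118,-0.9037)
θ=159°: B = A + 1.00·(cos159°, sin159°) = (-0.9336, 0.3584)
θ=159°: |BD| = 6.9428
θ=159°: circle(B,4.00) ∩ circle(D,10.00): a=-2.5780, h=3.0584
θ=159°:   candidates: C₊=(-3.3503,3.5458) cross=21.234; C₋=(-3.6660,-2.5629) cross=-21.234
θ=159°:   branch + wants cross > 0 → take C=(-3.3503,3.5458) (cross=21.234)
θ=159°: ex = (C−B)/|BC| = (-0.6042,0.7969); ey = (-0.7969,-0.6042)
θ=159°: P = B + 1.75·ex + 3.37·ey = (-4.6763,-0.2832)
θ=181°: B = A + 1.00·(cos181°, sin181°) = (-0.9998, -0.0175)
θ=181°: |BD| = 6.9999
θ=181°: circle(B,4.00) ∩ circle(D,10.00): a=-2.5002, h=3.1224
θ=181°:   candidates: C₊=(-3.5078,3.0987) cross=21.856; C₋=(-3.4922,-3.1460) cross=-21.856
θ=181°:   branch + wants cross > 0 → take C=(-3.5078,3.0987) (cross=21.856)
θ=181°: ex = (C−B)/|BC| = (-0.6270,0.7790); ey = (-0.7790,-0.6270)
θ=181°: P = B + 1.75·ex + 3.37·ey = (-4.7224,-0.7671)
θ=227°: B = A + 1.00·(cos227°, sin227°) = (-0.6820, -0.7314)
θ=227°: |BD| = 6.7219
θ=227°: circle(B,4.00) ∩ circle(D,10.00): a=-2.8873, h=2.7683
θ=227°:   candidates: C₊=(-3.8533,1.7064) cross=18.608; C₋=(-3.2509,-3.7974) cross=-18.608
θ=227°:   branch + wants cross > 0 → take C=(-3.8533,1.7064) (cross=18.608)
θ=227°: ex = (C−B)/|BC| = (-0.7928,0.6094); ey = (-0.6094,-0.7928)
θ=227°: P = B + 1.75·ex + 3.37·ey = (-4.1233,-2.3367)

θ=97°: -3.41 -0.90
θ=159°: -4.68 -0.28
θ=181°: -4.72 -0.77
θ=227°: -4.12 -2.34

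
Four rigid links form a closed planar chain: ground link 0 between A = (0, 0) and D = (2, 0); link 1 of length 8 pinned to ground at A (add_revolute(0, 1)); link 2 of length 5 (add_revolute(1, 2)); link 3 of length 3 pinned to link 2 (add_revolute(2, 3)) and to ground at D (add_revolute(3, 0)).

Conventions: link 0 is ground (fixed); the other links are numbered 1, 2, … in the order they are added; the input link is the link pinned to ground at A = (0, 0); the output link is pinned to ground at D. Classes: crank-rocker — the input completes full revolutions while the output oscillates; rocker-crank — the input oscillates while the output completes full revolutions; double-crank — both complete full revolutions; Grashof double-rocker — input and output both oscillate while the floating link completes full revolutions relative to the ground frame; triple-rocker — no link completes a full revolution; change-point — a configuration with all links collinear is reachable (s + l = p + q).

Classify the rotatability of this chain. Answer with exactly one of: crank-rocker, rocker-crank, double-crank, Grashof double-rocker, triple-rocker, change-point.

lengths: ground=2, input=8, coupler=5, output=3
sorted: s=2 (shortest), l=8 (longest), p+q=8
s + l = 10 vs p + q = 8
s + l > p + q → non-Grashof → no link fully rotates → triple-rocker

triple-rocker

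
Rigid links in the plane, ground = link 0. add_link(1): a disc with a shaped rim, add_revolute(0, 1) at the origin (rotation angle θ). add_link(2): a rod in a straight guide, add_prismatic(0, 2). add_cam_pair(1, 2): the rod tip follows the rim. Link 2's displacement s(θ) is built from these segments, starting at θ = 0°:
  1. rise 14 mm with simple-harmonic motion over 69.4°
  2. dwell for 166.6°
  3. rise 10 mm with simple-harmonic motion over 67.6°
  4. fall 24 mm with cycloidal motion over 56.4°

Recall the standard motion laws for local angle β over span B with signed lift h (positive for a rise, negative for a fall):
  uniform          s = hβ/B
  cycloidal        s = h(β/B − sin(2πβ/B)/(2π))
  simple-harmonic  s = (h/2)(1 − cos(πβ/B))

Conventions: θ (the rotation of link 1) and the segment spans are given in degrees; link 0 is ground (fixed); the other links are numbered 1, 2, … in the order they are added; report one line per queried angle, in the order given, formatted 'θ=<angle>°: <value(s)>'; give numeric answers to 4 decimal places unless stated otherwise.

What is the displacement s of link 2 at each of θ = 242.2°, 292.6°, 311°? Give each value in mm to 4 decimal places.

segment 1 (0° to 69.4°, simple-harmonic, h = 14) is passed completely: s = 0.0000 + (14) = 14.0000
segment 2 (69.4° to 236°, dwell): s unchanged at 14.0000
θ = 242.2° falls in segment 3 (236° to 303.6°, simple-harmonic, h = 10): β = 242.2 − 236 = 6.2°, B = 67.6°; Δs = 10/2·(1 − cos(π·0.0917)) = 0.2061; s = 14.0000 + 0.2061 = 14.2061
θ = 292.6° falls in segment 3 (236° to 303.6°, simple-harmonic, h = 10): β = 292.6 − 236 = 56.6°, B = 67.6°; Δs = 10/2·(1 − cos(π·0.8373)) = 9.3608; s = 14.0000 + 9.3608 = 23.3608
segment 3 (236° to 303.6°, simple-harmonic, h = 10) is passed completely: s = 14.0000 + (10) = 24.0000
θ = 311° falls in segment 4 (303.6° to 360°, cycloidal, h = -24): β = 311 − 303.6 = 7.4°, B = 56.4°; Δs = -24·(0.1312 − sin(2π·0.1312)/(2π)) = -0.3448; s = 24.0000 − 0.3448 = 23.6552

θ=242.2°: 14.2061
θ=292.6°: 23.3608
θ=311°: 23.6552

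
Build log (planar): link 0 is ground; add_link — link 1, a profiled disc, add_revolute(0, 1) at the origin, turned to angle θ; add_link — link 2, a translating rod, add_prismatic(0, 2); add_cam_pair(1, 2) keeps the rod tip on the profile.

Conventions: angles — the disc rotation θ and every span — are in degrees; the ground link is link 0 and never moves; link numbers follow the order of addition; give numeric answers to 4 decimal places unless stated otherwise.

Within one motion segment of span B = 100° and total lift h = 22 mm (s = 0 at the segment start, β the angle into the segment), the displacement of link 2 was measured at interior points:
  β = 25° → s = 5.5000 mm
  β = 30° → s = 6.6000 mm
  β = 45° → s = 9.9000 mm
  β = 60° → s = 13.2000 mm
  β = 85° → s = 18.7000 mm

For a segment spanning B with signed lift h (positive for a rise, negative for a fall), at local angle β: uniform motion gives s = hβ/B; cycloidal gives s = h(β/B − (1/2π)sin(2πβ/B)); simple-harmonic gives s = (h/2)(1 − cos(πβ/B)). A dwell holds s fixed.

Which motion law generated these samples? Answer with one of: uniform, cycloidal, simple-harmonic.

candidates at β/B = r: uniform s = h·r (linear in β); cycloidal s = h·(r − sin(2πr)/(2π)); simple-harmonic s = (h/2)(1 − cos(πr))
β=25°: printed 5.5000 | uniform 5.5000, cycloidal 1.9986, simple-harmonic 3.2218
β=30°: printed 6.6000 | uniform 6.6000, cycloidal 3.2700, simple-harmonic 4.5344
β=45°: printed 9.9000 | uniform 9.9000, cycloidal 8.8180, simple-harmonic 9.2792
β=60°: printed 13.2000 | uniform 13.2000, cycloidal 15.2581, simple-harmonic 14.3992
β=85°: printed 18.7000 | uniform 18.7000, cycloidal 21.5327, simple-harmonic 20.8011
only one law matches every sample → uniform

uniform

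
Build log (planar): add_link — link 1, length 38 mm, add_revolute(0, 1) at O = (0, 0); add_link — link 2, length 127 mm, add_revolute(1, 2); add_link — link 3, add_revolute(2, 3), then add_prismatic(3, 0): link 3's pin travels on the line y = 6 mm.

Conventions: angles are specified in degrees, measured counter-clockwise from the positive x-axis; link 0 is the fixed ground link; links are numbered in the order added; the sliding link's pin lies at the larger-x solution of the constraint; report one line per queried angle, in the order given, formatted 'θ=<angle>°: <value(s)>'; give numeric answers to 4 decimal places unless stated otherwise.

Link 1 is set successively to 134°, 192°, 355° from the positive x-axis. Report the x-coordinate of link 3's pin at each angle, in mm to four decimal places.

geometry: r = 38 mm, L = 127 mm, e = 6 mm
θ=134°: crank pin P = (r cos θ, r sin θ) = (-26.397018, 27.334912)
θ=134°: h = r sin θ − e = 27.334912 − 6 = 21.334912
θ=134°: x = r cos θ + √(L² − h²) = -26.397018 + 125.195134 = 98.798116
θ=192°: crank pin P = (r cos θ, r sin θ) = (-37.169609, -7.900644)
θ=192°: h = r sin θ − e = -7.900644 − 6 = -13.900644
θ=192°: x = r cos θ + √(L² − h²) = -37.169609 + 126.236968 = 89.067359
θ=355°: crank pin P = (r cos θ, r sin θ) = (37.855399, -3.311918)
θ=355°: h = r sin θ − e = -3.311918 − 6 = -9.311918
θ=355°: x = r cos θ + √(L² − h²) = 37.855399 + 126.658155 = 164.513553

θ=134°: 98.7981
θ=192°: 89.0674
θ=355°: 164.5136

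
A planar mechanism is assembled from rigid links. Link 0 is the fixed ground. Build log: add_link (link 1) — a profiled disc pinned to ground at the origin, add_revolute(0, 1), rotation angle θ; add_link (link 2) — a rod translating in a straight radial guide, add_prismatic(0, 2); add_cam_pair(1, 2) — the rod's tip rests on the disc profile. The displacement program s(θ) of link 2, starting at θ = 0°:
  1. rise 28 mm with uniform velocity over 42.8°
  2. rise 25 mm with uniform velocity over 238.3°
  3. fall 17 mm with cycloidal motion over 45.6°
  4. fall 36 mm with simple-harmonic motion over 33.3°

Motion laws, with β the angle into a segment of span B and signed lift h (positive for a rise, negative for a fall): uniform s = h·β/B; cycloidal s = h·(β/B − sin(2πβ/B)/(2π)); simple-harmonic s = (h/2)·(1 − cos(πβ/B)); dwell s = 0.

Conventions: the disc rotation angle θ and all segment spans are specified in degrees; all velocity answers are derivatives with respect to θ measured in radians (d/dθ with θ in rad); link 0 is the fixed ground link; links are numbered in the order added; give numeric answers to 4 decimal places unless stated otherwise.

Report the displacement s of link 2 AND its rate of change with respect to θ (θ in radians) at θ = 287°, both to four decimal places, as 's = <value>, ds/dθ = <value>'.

seg 1 [0°–42.8°] uniform, h=28: full span → s += 28 → s = 28.0000
seg 2 [42.8°–281.1°] uniform, h=25: full span → s += 25 → s = 53.0000
seg 3 [281.1°–326.7°] cycloidal, h=-17: θ=287° here. β=5.9, B=45.6. -17·(0.1294 − sin(2π·0.1294)/(2π)) = -0.2344 → s = 52.7656
velocity in seg [281.1°–326.7°] (cycloidal), θ in radians: β = 5.9° = 0.1030 rad, B = 45.6° = 0.7959 rad; ds/dθ = (h/B)(1 − cos(2πβ/B)) = ((-17)/0.7959)(1 − cos(2π·0.1294)) = -6.678193 mm/rad

s = 52.7656, ds/dθ = -6.6782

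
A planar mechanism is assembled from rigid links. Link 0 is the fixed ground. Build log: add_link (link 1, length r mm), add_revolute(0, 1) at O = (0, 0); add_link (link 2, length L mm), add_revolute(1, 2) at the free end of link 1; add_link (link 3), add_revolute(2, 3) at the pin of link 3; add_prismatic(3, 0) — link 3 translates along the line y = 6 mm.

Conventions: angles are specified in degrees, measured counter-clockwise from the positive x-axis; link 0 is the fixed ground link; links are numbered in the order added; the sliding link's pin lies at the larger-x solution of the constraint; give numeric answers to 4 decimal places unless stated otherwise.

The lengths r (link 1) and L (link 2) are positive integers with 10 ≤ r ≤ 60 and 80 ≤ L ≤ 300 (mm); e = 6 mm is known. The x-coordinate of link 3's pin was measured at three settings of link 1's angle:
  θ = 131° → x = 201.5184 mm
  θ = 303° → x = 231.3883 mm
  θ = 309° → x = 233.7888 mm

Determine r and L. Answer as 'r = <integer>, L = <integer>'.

constraint per measurement: (x − r cos θ)² + (r sin θ − e)² = L²
subtracting the θ₁ and θ₂ equations cancels the r² and L² terms:
r = (x₁² − x₂²) / (2[(x₁cos θ₁ + e sin θ₁) − (x₂cos θ₂ + e sin θ₂)]) = 26.0000 → r = 26
L² = (x₁ − r cos θ₁)² + (r sin θ₁ − e)² = 47961.0104 → L = 219.0000 → L = 219
check at θ₃=309°: x = 233.7888 (printed 233.7888) ✓

r = 26, L = 219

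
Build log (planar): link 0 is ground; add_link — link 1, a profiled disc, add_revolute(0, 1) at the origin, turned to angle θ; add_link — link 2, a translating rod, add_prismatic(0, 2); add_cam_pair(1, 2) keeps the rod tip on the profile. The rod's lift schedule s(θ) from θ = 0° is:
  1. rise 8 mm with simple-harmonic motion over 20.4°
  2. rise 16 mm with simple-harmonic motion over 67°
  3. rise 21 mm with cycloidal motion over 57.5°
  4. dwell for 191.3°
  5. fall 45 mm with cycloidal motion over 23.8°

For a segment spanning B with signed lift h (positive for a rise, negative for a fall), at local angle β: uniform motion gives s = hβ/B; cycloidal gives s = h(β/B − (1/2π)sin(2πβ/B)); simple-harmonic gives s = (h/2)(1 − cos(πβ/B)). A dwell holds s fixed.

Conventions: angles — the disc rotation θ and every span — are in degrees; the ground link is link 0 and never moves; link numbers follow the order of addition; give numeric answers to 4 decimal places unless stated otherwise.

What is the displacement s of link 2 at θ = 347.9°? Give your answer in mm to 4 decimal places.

seg 1 [0°–20.4°] simple-harmonic, h=8: full span → s += 8 → s = 8.0000
seg 2 [20.4°–87.4°] simple-harmonic, h=16: full span → s += 16 → s = 24.0000
seg 3 [87.4°–144.9°] cycloidal, h=21: full span → s += 21 → s = 45.0000
seg 4 [144.9°–336.2°] dwell: s stays 45.0000
seg 5 [336.2°–360°] cycloidal, h=-45: θ=347.9° here. β=11.7, B=23.8. -45·(0.4916 − sin(2π·0.4916)/(2π)) = -21.7439 → s = 23.2561

23.2561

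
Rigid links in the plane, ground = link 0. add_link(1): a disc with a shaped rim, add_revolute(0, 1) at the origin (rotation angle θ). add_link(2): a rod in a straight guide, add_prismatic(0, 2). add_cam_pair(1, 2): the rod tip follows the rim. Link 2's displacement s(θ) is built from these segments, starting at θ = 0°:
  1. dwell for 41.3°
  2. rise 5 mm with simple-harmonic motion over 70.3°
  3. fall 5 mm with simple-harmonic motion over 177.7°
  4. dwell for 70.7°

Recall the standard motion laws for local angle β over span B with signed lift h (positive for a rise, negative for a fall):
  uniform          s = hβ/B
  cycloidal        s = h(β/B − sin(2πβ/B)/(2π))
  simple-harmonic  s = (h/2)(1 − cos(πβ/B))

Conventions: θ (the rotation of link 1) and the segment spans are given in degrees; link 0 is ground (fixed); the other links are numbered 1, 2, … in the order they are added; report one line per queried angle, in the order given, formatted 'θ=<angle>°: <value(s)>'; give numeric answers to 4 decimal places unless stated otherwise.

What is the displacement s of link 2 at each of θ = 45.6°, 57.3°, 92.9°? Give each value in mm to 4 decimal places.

segment 1 (0° to 41.3°, dwell): s unchanged at 0.0000
θ = 45.6° falls in segment 2 (41.3° to 111.6°, simple-harmonic, h = 5): β = 45.6 − 41.3 = 4.3°, B = 70.3°; Δs = 5/2·(1 − cos(π·0.0612)) = 0.0460; s = 0.0000 + 0.0460 = 0.0460
θ = 57.3° falls in segment 2 (41.3° to 111.6°, simple-harmonic, h = 5): β = 57.3 − 41.3 = 16°, B = 70.3°; Δs = 5/2·(1 − cos(π·0.2276)) = 0.6123; s = 0.0000 + 0.6123 = 0.6123
θ = 92.9° falls in segment 2 (41.3° to 111.6°, simple-harmonic, h = 5): β = 92.9 − 41.3 = 51.6°, B = 70.3°; Δs = 5/2·(1 − cos(π·0.7340)) = 4.1767; s = 0.0000 + 4.1767 = 4.1767

θ=45.6°: 0.0460
θ=57.3°: 0.6123
θ=92.9°: 4.1767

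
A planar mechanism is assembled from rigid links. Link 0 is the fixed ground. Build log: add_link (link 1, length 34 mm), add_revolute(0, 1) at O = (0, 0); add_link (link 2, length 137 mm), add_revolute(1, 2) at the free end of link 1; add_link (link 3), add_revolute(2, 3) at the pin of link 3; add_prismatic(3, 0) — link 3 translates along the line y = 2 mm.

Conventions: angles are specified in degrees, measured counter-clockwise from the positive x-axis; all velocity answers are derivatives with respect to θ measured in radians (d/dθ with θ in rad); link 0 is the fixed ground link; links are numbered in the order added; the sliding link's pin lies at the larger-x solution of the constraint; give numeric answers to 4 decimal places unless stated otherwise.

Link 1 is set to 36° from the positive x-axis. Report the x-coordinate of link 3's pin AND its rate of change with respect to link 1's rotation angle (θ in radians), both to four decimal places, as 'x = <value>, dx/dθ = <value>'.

geometry: r = 34 mm, L = 137 mm, e = 2 mm
crank pin P = (r cos θ, r sin θ) = (27.506578, 19.984699)
h = r sin θ − e = 19.984699 − 2 = 17.984699
x = r cos θ + √(L² − h²) = 27.506578 + 135.814398 = 163.320975
dx/dθ = −r sin θ − h·r cos θ/√(L² − h²) (θ in radians; h = 17.984699) = -23.627151

x = 163.3210, dx/dθ = -23.6272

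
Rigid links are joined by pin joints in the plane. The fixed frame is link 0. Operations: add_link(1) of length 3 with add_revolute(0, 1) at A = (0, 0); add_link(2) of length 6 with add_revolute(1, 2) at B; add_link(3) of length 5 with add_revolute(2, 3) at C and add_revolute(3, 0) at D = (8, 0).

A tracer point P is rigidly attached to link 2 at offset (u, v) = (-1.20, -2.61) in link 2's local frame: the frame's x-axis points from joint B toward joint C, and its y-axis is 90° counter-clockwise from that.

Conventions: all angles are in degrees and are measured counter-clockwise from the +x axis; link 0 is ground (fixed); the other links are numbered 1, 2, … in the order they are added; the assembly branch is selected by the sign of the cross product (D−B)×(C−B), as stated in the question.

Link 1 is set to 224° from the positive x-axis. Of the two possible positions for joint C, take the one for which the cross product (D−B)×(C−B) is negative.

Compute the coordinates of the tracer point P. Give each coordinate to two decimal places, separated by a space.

A=(0,0), D=(8.00,0)
B = A + 3.00·(cos224°, sin224°) = (-2.1580, -2.0840)
|BD| = 10.3696
circle(B,6.00) ∩ circle(D,5.00): a=5.7152, h=1.8266
  candidates: C₊=(3.0735,0.8540) cross=18.941; C₋=(3.8077,-2.7248) cross=-18.941
  branch - wants cross < 0 → take C=(3.8077,-2.7248) (cross=-18.941)
ex = (C−B)/|BC| = (0.9943,-0.1068); ey = (0.1068,0.9943)
P = B + -1.20·ex + -2.61·ey = (-3.6299,-4.5509)

-3.63 -4.55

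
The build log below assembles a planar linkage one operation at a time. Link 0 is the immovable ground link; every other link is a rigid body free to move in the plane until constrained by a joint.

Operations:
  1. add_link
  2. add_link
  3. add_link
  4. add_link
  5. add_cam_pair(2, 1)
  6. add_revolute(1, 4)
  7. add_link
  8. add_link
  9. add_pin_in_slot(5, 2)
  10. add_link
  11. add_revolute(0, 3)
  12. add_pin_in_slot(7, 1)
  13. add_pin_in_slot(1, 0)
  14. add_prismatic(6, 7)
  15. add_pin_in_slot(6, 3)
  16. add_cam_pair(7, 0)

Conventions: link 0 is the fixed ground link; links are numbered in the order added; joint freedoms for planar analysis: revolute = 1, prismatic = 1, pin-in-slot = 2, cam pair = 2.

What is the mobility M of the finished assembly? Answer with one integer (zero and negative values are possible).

ground; <1,0,0>
#1 <2,0,0>
#2 <3,0,0>
#3 <4,0,0>
#4 <5,0,0>
C:2↔1 J2 <5,0,1>
R:1↔4 J1 <5,1,1>
#5 <6,1,1>
#6 <7,1,1>
PS:5↔2 J2 <7,1,2>
#7 <8,1,2>
R:0↔3 J1 <8,2,2>
PS:7↔1 J2 <8,2,3>
PS:1↔0 J2 <8,2,4>
P:6↔7 J1 <8,3,4>
PS:6↔3 J2 <8,3,5>
C:7↔0 J2 <8,3,6>
3×7 − 2×3 − 1×6 = 9

M = 9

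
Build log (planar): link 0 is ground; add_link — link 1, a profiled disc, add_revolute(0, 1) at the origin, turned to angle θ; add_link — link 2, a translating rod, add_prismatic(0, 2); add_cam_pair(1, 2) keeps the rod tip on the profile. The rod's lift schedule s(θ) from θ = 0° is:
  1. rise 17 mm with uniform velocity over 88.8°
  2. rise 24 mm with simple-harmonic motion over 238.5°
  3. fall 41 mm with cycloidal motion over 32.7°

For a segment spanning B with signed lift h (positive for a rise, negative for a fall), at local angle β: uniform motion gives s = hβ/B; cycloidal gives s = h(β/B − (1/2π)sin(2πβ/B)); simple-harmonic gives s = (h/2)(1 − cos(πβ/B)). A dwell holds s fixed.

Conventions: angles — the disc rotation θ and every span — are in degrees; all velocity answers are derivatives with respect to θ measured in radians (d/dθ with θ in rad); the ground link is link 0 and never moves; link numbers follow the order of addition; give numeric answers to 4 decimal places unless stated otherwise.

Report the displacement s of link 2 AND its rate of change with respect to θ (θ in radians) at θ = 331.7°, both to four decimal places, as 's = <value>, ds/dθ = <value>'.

seg 1 [0°–88.8°] uniform, h=17: full span → s += 17 → s = 17.0000
seg 2 [88.8°–327.3°] simple-harmonic, h=24: full span → s += 24 → s = 41.0000
seg 3 [327.3°–360°] cycloidal, h=-41: θ=331.7° here. β=4.4, B=32.7. -41·(0.1346 − sin(2π·0.1346)/(2π)) = -0.6341 → s = 40.3659
velocity in seg [327.3°–360°] (cycloidal), θ in radians: β = 4.4° = 0.0768 rad, B = 32.7° = 0.5707 rad; ds/dθ = (h/B)(1 − cos(2πβ/B)) = ((-41)/0.5707)(1 − cos(2π·0.1346)) = -24.180979 mm/rad

s = 40.3659, ds/dθ = -24.1810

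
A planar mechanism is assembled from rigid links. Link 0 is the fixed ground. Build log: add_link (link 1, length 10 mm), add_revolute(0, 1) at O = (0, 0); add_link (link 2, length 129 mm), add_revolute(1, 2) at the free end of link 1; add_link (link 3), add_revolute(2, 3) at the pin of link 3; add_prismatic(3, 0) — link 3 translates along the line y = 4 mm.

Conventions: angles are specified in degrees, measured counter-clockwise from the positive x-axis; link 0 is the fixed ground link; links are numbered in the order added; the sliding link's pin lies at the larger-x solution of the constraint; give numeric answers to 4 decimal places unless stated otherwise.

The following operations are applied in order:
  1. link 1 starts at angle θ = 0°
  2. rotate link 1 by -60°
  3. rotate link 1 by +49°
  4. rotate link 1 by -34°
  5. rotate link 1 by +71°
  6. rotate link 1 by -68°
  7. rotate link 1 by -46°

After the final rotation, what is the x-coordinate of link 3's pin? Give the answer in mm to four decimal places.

geometry: r = 10 mm, L = 129 mm, e = 4 mm; θ starts at 0°
rotate link 1 by -60°: θ ← 0° -60° = -60°
rotate link 1 by +49°: θ ← -60° +49° = -11°
rotate link 1 by -34°: θ ← -11° -34° = -45°
rotate link 1 by +71°: θ ← -45° +71° = 26°
rotate link 1 by -68°: θ ← 26° -68° = -42°
rotate link 1 by -46°: θ ← -42° -46° = -88°
crank pin P = (r cos θ, r sin θ) = (0.348995, -9.993908)
h = r sin θ − e = -9.993908 − 4 = -13.993908
x = r cos θ + √(L² − h²) = 0.348995 + 128.238725 = 128.587720

128.5877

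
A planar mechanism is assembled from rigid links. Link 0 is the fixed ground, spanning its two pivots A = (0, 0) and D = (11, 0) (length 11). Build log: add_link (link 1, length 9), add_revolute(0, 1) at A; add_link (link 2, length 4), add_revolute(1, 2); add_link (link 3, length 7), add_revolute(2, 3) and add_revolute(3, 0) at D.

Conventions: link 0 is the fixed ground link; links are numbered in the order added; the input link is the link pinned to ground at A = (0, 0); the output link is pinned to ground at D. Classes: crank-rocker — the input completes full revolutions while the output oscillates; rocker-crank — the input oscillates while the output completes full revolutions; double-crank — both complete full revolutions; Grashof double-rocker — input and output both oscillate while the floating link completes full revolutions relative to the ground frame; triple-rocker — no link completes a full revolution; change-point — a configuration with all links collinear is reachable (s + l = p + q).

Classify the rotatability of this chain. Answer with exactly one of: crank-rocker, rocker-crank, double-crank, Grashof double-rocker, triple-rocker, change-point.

lengths: ground=11, input=9, coupler=4, output=7
sorted: s=4 (shortest), l=11 (longest), p+q=16
s + l = 15 vs p + q = 16
s + l < p + q (Grashof) with shortest = coupler link → Grashof double-rocker

Grashof double-rocker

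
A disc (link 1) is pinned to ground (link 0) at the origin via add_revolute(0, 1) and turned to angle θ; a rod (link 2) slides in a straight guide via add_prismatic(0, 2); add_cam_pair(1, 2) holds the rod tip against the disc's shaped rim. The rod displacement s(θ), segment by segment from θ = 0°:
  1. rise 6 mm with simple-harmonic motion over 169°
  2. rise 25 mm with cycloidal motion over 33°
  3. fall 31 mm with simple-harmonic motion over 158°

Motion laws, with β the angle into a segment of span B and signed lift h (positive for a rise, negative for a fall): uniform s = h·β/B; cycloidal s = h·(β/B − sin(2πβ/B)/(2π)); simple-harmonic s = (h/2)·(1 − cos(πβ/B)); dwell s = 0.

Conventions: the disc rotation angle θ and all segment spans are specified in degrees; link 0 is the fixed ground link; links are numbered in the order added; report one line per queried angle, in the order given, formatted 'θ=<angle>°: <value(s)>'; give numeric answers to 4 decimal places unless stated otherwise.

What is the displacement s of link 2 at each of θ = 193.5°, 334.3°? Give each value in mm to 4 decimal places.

segment 1 (0° to 169°, simple-harmonic, h = 6) is passed completely: s = 0.0000 + (6) = 6.0000
θ = 193.5° falls in segment 2 (169° to 202°, cycloidal, h = 25): β = 193.5 − 169 = 24.5°, B = 33°; Δs = 25·(0.7424 − sin(2π·0.7424)/(2π)) = 22.5350; s = 6.0000 + 22.5350 = 28.5350
segment 2 (169° to 202°, cycloidal, h = 25) is passed completely: s = 6.0000 + (25) = 31.0000
θ = 334.3° falls in segment 3 (202° to 360°, simple-harmonic, h = -31): β = 334.3 − 202 = 132.3°, B = 158°; Δs = -31/2·(1 − cos(π·0.8373)) = -29.0199; s = 31.0000 − 29.0199 = 1.9801

θ=193.5°: 28.5350
θ=334.3°: 1.9801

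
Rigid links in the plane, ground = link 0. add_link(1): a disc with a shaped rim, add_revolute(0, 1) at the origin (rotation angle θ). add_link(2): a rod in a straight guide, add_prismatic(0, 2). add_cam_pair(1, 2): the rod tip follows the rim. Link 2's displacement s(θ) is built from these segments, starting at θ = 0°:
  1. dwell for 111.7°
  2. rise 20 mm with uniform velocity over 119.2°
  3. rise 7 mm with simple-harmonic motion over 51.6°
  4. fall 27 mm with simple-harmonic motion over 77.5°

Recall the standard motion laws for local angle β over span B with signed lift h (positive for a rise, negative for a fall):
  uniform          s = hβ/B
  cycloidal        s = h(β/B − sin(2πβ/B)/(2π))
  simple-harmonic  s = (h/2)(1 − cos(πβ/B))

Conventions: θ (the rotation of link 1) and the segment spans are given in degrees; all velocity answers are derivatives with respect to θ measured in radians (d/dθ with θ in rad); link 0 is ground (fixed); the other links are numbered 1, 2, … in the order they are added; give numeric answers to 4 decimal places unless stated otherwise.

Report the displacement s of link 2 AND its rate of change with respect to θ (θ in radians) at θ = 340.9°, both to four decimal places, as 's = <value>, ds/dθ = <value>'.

segment 1 (0° to 111.7°, dwell): s unchanged at 0.0000
segment 2 (111.7° to 230.9°, uniform, h = 20) is passed completely: s = 0.0000 + (20) = 20.0000
segment 3 (230.9° to 282.5°, simple-harmonic, h = 7) is passed completely: s = 20.0000 + (7) = 27.0000
θ = 340.9° falls in segment 4 (282.5° to 360°, simple-harmonic, h = -27): β = 340.9 − 282.5 = 58.4°, B = 77.5°; Δs = -27/2·(1 − cos(π·0.7535)) = -23.1518; s = 27.0000 − 23.1518 = 3.8482
velocity in seg [282.5°–360°] (simple-harmonic), θ in radians: β = 58.4° = 1.0193 rad, B = 77.5° = 1.3526 rad; ds/dθ = (πh/(2B)) sin(πβ/B) = (π·(-27)/(2·1.3526)) sin(π·0.7535) = -21.922691 mm/rad

s = 3.8482, ds/dθ = -21.9227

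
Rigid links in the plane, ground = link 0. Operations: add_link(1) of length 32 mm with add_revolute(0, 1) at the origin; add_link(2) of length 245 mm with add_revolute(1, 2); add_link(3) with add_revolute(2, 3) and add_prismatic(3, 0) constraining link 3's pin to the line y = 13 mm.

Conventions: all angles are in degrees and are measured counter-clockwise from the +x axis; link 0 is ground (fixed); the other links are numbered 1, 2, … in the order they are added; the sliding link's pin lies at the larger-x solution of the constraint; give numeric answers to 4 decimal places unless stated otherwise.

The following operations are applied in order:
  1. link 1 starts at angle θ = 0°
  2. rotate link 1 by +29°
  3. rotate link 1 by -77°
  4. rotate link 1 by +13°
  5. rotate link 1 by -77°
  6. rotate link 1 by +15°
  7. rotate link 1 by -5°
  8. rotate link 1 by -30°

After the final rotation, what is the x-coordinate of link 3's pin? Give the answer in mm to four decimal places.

geometry: r = 32 mm, L = 245 mm, e = 13 mm; θ starts at 0°
rotate link 1 by +29°: θ ← 0° +29° = 29°
rotate link 1 by -77°: θ ← 29° -77° = -48°
rotate link 1 by +13°: θ ← -48° +13° = -35°
rotate link 1 by -77°: θ ← -35° -77° = -112°
rotate link 1 by +15°: θ ← -112° +15° = -97°
rotate link 1 by -5°: θ ← -97° -5° = -102°
rotate link 1 by -30°: θ ← -102° -30° = -132°
crank pin P = (r cos θ, r sin θ) = (-21.412179, -23.780634)
h = r sin θ − e = -23.780634 − 13 = -36.780634
x = r cos θ + √(L² − h²) = -21.412179 + 242.223419 = 220.811240

220.8112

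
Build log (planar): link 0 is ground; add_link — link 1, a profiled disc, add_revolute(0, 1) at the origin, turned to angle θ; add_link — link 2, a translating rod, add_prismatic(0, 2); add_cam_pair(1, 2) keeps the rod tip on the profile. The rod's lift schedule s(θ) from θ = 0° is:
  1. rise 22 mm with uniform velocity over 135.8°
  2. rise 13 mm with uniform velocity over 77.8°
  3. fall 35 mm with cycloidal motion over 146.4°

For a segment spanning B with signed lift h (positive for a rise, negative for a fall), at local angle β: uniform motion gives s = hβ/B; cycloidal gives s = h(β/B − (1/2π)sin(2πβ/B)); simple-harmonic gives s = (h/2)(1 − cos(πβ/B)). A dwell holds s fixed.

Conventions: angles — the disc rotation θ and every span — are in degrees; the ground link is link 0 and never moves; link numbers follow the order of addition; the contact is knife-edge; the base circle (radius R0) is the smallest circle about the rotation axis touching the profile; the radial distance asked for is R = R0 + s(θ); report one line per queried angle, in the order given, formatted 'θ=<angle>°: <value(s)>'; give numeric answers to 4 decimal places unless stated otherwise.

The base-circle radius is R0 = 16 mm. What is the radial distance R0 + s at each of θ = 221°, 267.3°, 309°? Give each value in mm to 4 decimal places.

seg 1 [0°–135.8°] uniform, h=22: full span → s += 22 → s = 22.0000
seg 2 [135.8°–213.6°] uniform, h=13: full span → s += 13 → s = 35.0000
seg 3 [213.6°–360°] cycloidal, h=-35: θ=221° here. β=7.4, B=146.4. -35·(0.0505 − sin(2π·0.0505)/(2π)) = -0.0296 → s = 34.9704
seg 3 [213.6°–360°] cycloidal, h=-35: θ=267.3° here. β=53.7, B=146.4. -35·(0.3668 − sin(2π·0.3668)/(2π)) = -8.7017 → s = 26.2983
seg 3 [213.6°–360°] cycloidal, h=-35: θ=309° here. β=95.4, B=146.4. -35·(0.6516 − sin(2π·0.6516)/(2π)) = -27.3474 → s = 7.6526
θ=221°: R = R0 + s = 16 + 34.9704 = 50.9704
θ=267.3°: R = R0 + s = 16 + 26.2983 = 42.2983
θ=309°: R = R0 + s = 16 + 7.6526 = 23.6526

θ=221°: 50.9704
θ=267.3°: 42.2983
θ=309°: 23.6526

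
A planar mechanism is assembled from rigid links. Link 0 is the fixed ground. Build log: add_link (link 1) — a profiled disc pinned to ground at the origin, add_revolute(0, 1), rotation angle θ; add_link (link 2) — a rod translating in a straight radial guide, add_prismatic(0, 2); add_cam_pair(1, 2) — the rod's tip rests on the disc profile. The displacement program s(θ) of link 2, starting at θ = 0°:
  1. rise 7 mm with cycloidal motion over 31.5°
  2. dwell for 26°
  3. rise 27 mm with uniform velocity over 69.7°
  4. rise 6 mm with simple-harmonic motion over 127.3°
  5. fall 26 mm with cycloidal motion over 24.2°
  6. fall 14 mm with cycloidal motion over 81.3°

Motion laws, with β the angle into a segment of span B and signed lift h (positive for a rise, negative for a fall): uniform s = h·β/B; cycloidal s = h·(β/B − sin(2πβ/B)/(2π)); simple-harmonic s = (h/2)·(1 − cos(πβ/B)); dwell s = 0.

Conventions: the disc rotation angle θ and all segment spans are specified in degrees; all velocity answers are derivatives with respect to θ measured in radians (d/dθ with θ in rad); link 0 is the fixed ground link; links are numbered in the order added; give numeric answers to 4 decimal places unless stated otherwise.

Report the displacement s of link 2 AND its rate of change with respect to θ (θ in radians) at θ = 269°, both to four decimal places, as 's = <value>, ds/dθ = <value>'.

seg 1 [0°–31.5°] cycloidal, h=7: full span → s += 7 → s = 7.0000
seg 2 [31.5°–57.5°] dwell: s stays 7.0000
seg 3 [57.5°–127.2°] uniform, h=27: full span → s += 27 → s = 34.0000
seg 4 [127.2°–254.5°] simple-harmonic, h=6: full span → s += 6 → s = 40.0000
seg 5 [254.5°–278.7°] cycloidal, h=-26: θ=269° here. β=14.5, B=24.2. -26·(0.5992 − sin(2π·0.5992)/(2π)) = -17.9934 → s = 22.0066
velocity in seg [254.5°–278.7°] (cycloidal), θ in radians: β = 14.5° = 0.2531 rad, B = 24.2° = 0.4224 rad; ds/dθ = (h/B)(1 − cos(2πβ/B)) = ((-26)/0.4224)(1 − cos(2π·0.5992)) = -111.545685 mm/rad

s = 22.0066, ds/dθ = -111.5457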